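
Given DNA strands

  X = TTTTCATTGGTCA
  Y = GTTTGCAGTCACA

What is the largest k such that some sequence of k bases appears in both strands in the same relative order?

9

Match T (X #1, Y #2), T (X #2, Y #3), T (X #3, Y #4), C (X #5, Y #6), A (X #6, Y #7), G (X #10, Y #8), T (X #11, Y #9), C (X #12, Y #12), A (X #13, Y #13) — 9 bases in the same relative order in both, and the DP table's final entry dp[13][13] is also 9, so no common subsequence is longer.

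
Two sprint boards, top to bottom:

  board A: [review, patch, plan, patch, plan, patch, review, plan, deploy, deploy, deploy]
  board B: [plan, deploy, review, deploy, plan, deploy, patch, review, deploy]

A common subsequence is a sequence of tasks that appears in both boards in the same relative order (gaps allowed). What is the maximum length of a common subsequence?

Taking review (board A #1, board B #3) → plan (board A #3, board B #5) → patch (board A #6, board B #7) → review (board A #7, board B #8) → deploy (board A #11, board B #9) gives a common subsequence of length 5. The LCS DP gives dp[11][9] = 5, so this is optimal.

5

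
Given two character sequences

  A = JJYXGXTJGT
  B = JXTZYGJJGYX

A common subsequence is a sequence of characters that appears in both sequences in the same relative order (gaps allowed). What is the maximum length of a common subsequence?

5

Taking J (A #1, B #1) → Y (A #3, B #5) → G (A #5, B #6) → J (A #8, B #8) → G (A #9, B #9) gives a common subsequence of length 5. Since dp[10][11] = 5, nothing longer is possible.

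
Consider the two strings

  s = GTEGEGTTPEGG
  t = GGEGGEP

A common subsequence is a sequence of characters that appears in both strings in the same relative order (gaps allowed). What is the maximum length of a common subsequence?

5

Match G at s[1]=t[2], then E at s[3]=t[3], then G at s[4]=t[5], then E at s[5]=t[6], then P at s[9]=t[7] — 5 characters in the same relative order in both. dp[12][7] = 5 confirms this is the maximum.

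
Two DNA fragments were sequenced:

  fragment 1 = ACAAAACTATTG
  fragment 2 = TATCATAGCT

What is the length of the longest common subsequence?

One common subsequence of length 6: A (fragment 1 #1, fragment 2 #2); then C (fragment 1 #2, fragment 2 #4); then A (fragment 1 #3, fragment 2 #5); then A (fragment 1 #4, fragment 2 #7); then C (fragment 1 #7, fragment 2 #9); then T (fragment 1 #11, fragment 2 #10). Since dp[12][10] = 6, nothing longer is possible.

6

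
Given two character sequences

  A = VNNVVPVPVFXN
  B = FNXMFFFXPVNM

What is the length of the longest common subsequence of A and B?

One common subsequence of length 4: N [2,2], P [8,9], V [9,10], N [12,11]. Since dp[12][12] = 4, nothing longer is possible.

4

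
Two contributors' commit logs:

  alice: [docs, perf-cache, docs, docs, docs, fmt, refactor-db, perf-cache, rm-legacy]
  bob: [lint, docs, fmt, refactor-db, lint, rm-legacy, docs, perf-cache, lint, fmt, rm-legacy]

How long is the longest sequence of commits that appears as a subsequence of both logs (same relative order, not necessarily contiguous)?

Taking docs (alice #5, bob #2) → fmt (alice #6, bob #3) → refactor-db (alice #7, bob #4) → perf-cache (alice #8, bob #8) → rm-legacy (alice #9, bob #11) gives a common subsequence of length 5. The LCS DP gives dp[9][11] = 5, so this is optimal.

5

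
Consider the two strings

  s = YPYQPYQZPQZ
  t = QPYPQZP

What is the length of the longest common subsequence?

Match P [2,2] → Y [3,3] → P [5,4] → Q [7,5] → Z [8,6] → P [9,7] — 6 characters in the same relative order in both. The LCS DP gives dp[11][7] = 6, so this is optimal.

6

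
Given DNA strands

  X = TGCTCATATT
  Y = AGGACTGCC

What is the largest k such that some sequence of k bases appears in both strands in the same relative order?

4

One common subsequence of length 4: T at X[1]=Y[6], then G at X[2]=Y[7], then C at X[3]=Y[8], then C at X[5]=Y[9]. Since dp[10][9] = 4, nothing longer is possible.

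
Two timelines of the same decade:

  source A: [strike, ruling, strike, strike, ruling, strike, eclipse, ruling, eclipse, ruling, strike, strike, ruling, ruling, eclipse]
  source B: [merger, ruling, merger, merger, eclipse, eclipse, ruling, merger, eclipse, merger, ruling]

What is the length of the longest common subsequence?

Pick ruling at source A[2]=source B[2]; then eclipse at source A[7]=source B[6]; then ruling at source A[8]=source B[7]; then eclipse at source A[9]=source B[9]; then ruling at source A[14]=source B[11]; all 5 events appear in both, in order. The LCS DP gives dp[15][11] = 5, so this is optimal.

5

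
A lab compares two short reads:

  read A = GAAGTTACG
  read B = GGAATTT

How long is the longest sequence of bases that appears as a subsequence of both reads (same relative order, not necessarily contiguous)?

Match G (read A #1, read B #2), A (read A #2, read B #3), A (read A #3, read B #4), T (read A #5, read B #6), T (read A #6, read B #7) — 5 bases in the same relative order in both, and the DP table's final entry dp[9][7] is also 5, so no common subsequence is longer.

5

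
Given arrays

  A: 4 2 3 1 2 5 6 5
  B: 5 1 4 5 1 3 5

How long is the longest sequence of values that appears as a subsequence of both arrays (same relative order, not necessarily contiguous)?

Pick 4 (A #1, B #3), then 3 (A #3, B #6), then 5 (A #8, B #7); all 3 values appear in both, in order. The LCS DP gives dp[8][7] = 3, so this is optimal.

3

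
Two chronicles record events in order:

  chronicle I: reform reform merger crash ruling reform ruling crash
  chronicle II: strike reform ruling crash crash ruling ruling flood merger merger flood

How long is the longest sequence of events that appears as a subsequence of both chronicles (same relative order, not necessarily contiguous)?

4

Match reform at chronicle I[1]=chronicle II[2], then crash at chronicle I[4]=chronicle II[5], then ruling at chronicle I[5]=chronicle II[6], then ruling at chronicle I[7]=chronicle II[7] — 4 events in the same relative order in both, and the DP table's final entry dp[8][11] is also 4, so no common subsequence is longer.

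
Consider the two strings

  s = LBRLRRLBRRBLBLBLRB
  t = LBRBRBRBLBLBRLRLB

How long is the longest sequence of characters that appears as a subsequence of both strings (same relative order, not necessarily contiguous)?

Taking L at s[1]=t[1], B at s[2]=t[2], R at s[3]=t[3], R at s[6]=t[5], B at s[8]=t[6], R at s[10]=t[7], B at s[11]=t[8], L at s[12]=t[9], B at s[13]=t[10], L at s[14]=t[11], B at s[15]=t[12], L at s[16]=t[14], R at s[17]=t[15], B at s[18]=t[17] gives a common subsequence of length 14. dp[18][17] = 14 confirms this is the maximum.

14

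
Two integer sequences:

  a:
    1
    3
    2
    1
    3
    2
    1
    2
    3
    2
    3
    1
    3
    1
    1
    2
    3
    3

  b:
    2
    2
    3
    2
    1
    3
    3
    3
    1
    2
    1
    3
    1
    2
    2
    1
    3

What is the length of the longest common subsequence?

11

Taking 3 [2,3] → 2 [3,4] → 1 [4,5] → 3 [5,8] → 1 [7,9] → 2 [10,10] → 1 [12,11] → 3 [13,12] → 1 [14,13] → 1 [15,16] → 3 [18,17] gives a common subsequence of length 11, and the DP table's final entry dp[18][17] is also 11, so no common subsequence is longer.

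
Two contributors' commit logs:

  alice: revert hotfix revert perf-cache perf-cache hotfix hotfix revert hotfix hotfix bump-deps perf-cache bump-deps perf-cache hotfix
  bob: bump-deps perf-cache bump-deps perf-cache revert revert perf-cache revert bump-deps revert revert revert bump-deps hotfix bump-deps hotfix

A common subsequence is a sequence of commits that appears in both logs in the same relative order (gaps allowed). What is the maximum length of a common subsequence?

7

Match revert (alice #1, bob #5), revert (alice #3, bob #6), perf-cache (alice #4, bob #7), revert (alice #8, bob #12), hotfix (alice #10, bob #14), bump-deps (alice #13, bob #15), hotfix (alice #15, bob #16) — 7 commits in the same relative order in both, and the DP table's final entry dp[15][16] is also 7, so no common subsequence is longer.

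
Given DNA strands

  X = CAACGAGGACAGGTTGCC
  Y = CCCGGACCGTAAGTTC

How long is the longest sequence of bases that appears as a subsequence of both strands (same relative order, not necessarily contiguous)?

One common subsequence of length 11: C [1,2]; then C [4,3]; then G [5,5]; then A [6,6]; then G [7,9]; then A [9,11]; then A [11,12]; then G [13,13]; then T [14,14]; then T [15,15]; then C [18,16]. The LCS DP gives dp[18][16] = 11, so this is optimal.

11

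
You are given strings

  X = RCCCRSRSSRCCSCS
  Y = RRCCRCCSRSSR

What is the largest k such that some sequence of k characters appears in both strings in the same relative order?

Pick R [1,2] → C [2,4] → C [3,6] → C [4,7] → S [6,8] → R [7,9] → S [8,10] → S [9,11] → R [10,12]; all 9 characters appear in both, in order. Since dp[15][12] = 9, nothing longer is possible.

9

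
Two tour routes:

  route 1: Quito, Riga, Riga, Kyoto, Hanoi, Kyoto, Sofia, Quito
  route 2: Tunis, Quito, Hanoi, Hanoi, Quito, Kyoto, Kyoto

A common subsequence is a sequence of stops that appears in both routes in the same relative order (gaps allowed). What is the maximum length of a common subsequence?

Pick Quito [1,5] → Kyoto [4,6] → Kyoto [6,7]; all 3 stops appear in both, in order. Since dp[8][7] = 3, nothing longer is possible.

3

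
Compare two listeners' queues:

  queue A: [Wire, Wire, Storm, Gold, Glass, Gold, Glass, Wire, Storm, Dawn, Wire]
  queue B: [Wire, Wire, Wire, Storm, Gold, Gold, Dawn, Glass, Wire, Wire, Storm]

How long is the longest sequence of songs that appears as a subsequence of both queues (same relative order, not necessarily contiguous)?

8

Taking Wire [1,2], Wire [2,3], Storm [3,4], Gold [4,5], Gold [6,6], Glass [7,8], Wire [8,10], Storm [9,11] gives a common subsequence of length 8. Since dp[11][11] = 8, nothing longer is possible.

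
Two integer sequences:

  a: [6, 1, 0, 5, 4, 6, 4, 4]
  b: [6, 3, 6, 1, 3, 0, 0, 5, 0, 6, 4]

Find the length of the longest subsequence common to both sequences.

6

One common subsequence of length 6: 6 (a #1, b #3); then 1 (a #2, b #4); then 0 (a #3, b #7); then 5 (a #4, b #8); then 6 (a #6, b #10); then 4 (a #8, b #11), and the DP table's final entry dp[8][11] is also 6, so no common subsequence is longer.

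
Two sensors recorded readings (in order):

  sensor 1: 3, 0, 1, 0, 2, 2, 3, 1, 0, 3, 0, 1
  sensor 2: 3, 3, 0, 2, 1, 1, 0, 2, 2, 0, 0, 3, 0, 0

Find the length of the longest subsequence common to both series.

Match 3 at sensor 1[1]=sensor 2[2]; then 0 at sensor 1[2]=sensor 2[3]; then 1 at sensor 1[3]=sensor 2[6]; then 0 at sensor 1[4]=sensor 2[7]; then 2 at sensor 1[5]=sensor 2[8]; then 2 at sensor 1[6]=sensor 2[9]; then 3 at sensor 1[7]=sensor 2[12]; then 0 at sensor 1[9]=sensor 2[13]; then 0 at sensor 1[11]=sensor 2[14] — 9 values in the same relative order in both. Since dp[12][14] = 9, nothing longer is possible.

9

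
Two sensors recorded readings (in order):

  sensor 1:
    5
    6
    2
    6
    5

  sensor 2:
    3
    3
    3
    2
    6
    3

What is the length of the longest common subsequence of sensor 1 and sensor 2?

Let dp[i][j] be the LCS length of the first i values of sensor 1 and the first j values of sensor 2. dp[i][j] = dp[i-1][j-1]+1 when the i-th and j-th values match, else max(dp[i-1][j], dp[i][j-1]).
    ·  3  3  3  2  6  3
 ·  0  0  0  0  0  0  0
 5  0  0  0  0  0  0  0
 6  0  0  0  0  0  1  1
 2  0  0  0  0  1  1  1
 6  0  0  0  0  1  2  2
 5  0  0  0  0  1  2  2
dp[5][6] = 2. One LCS (by backtracking along matches): 2, 6.

2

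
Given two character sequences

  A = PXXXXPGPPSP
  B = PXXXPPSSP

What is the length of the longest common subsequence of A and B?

8

Match P (A #1, B #1) → X (A #3, B #2) → X (A #4, B #3) → X (A #5, B #4) → P (A #6, B #5) → P (A #8, B #6) → S (A #10, B #8) → P (A #11, B #9) — 8 characters in the same relative order in both. Since dp[11][9] = 8, nothing longer is possible.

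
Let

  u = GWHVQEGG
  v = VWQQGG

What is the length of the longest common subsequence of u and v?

Taking W (u #2, v #2); then Q (u #5, v #4); then G (u #7, v #5); then G (u #8, v #6) gives a common subsequence of length 4, and the DP table's final entry dp[8][6] is also 4, so no common subsequence is longer.

4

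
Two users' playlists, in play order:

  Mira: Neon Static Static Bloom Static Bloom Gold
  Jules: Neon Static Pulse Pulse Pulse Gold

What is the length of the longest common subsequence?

3

Match Neon at Mira[1]=Jules[1]; then Static at Mira[2]=Jules[2]; then Gold at Mira[7]=Jules[6] — 3 songs in the same relative order in both. dp[7][6] = 3 confirms this is the maximum.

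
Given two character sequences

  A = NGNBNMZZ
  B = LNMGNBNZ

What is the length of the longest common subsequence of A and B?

Pick N (A #1, B #2), G (A #2, B #4), N (A #3, B #5), B (A #4, B #6), N (A #5, B #7), Z (A #8, B #8); all 6 characters appear in both, in order, and the DP table's final entry dp[8][8] is also 6, so no common subsequence is longer.

6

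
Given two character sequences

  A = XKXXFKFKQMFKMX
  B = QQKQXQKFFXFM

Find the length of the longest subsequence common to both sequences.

Taking X [1,5], K [2,7], F [5,8], F [7,9], F [11,11], M [13,12] gives a common subsequence of length 6. The LCS DP gives dp[14][12] = 6, so this is optimal.

6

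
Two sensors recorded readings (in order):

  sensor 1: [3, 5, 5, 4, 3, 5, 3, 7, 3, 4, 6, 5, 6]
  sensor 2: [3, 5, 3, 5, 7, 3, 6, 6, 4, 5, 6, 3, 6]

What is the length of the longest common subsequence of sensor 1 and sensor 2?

One common subsequence of length 9: 3 [1,1]; then 5 [3,2]; then 3 [5,3]; then 5 [6,4]; then 7 [8,5]; then 3 [9,6]; then 4 [10,9]; then 6 [11,11]; then 6 [13,13]. dp[13][13] = 9 confirms this is the maximum.

9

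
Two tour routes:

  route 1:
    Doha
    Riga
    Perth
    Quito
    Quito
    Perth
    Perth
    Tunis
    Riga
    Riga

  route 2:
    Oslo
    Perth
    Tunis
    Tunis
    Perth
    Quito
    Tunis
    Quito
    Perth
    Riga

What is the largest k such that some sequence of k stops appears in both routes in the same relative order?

One common subsequence of length 5: Perth (route 1 #3, route 2 #5) → Quito (route 1 #4, route 2 #6) → Quito (route 1 #5, route 2 #8) → Perth (route 1 #7, route 2 #9) → Riga (route 1 #10, route 2 #10). dp[10][10] = 5 confirms this is the maximum.

5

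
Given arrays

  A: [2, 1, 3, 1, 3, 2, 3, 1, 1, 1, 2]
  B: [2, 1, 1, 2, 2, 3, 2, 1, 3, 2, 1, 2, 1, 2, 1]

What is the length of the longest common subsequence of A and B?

9

Pick 2 (A #1, B #1); then 1 (A #2, B #3); then 3 (A #3, B #6); then 1 (A #4, B #8); then 3 (A #5, B #9); then 2 (A #6, B #10); then 1 (A #8, B #11); then 1 (A #9, B #13); then 1 (A #10, B #15); all 9 values appear in both, in order. The LCS DP gives dp[11][15] = 9, so this is optimal.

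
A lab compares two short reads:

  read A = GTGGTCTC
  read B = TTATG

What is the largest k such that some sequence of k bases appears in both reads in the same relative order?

3

Taking T [2,1]; then T [5,2]; then T [7,4] gives a common subsequence of length 3. dp[8][5] = 3 confirms this is the maximum.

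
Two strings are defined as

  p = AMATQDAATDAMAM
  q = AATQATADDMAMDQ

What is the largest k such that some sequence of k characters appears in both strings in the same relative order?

Match A (p #1, q #1), then A (p #3, q #2), then T (p #4, q #3), then Q (p #5, q #4), then A (p #7, q #5), then A (p #8, q #7), then D (p #10, q #9), then M (p #12, q #10), then A (p #13, q #11), then M (p #14, q #12) — 10 characters in the same relative order in both. dp[14][14] = 10 confirms this is the maximum.

10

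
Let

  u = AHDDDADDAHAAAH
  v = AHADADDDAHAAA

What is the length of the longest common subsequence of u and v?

Pick A at u[1]=v[1] → H at u[2]=v[2] → D at u[3]=v[4] → D at u[5]=v[6] → D at u[7]=v[7] → D at u[8]=v[8] → A at u[9]=v[9] → H at u[10]=v[10] → A at u[11]=v[11] → A at u[12]=v[12] → A at u[13]=v[13]; all 11 characters appear in both, in order. The LCS DP gives dp[14][13] = 11, so this is optimal.

11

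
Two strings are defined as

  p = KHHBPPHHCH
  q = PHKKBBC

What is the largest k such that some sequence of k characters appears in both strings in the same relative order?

One common subsequence of length 3: K at p[1]=q[4]; then B at p[4]=q[6]; then C at p[9]=q[7], and the DP table's final entry dp[10][7] is also 3, so no common subsequence is longer.

3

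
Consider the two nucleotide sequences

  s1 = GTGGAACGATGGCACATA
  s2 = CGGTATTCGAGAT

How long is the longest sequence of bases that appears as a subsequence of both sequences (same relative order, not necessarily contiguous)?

Taking G [1,3], then T [2,4], then A [5,5], then C [7,8], then G [8,9], then A [9,10], then G [12,11], then A [16,12], then T [17,13] gives a common subsequence of length 9, and the DP table's final entry dp[18][13] is also 9, so no common subsequence is longer.

9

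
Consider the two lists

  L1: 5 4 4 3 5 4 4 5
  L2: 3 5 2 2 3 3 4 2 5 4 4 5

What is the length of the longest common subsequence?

6

Taking 5 [1,2] → 4 [2,7] → 5 [5,9] → 4 [6,10] → 4 [7,11] → 5 [8,12] gives a common subsequence of length 6, and the DP table's final entry dp[8][12] is also 6, so no common subsequence is longer.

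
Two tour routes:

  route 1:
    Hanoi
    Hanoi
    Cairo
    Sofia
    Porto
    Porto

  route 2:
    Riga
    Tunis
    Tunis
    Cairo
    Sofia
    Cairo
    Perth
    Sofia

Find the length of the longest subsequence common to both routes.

One common subsequence of length 2: Cairo (route 1 #3, route 2 #6); then Sofia (route 1 #4, route 2 #8), and the DP table's final entry dp[6][8] is also 2, so no common subsequence is longer.

2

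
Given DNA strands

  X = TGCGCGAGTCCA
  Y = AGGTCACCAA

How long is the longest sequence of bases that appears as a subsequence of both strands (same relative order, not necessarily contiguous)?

7

Let dp[i][j] be the LCS length of the first i bases of X and the first j bases of Y. dp[i][j] = dp[i-1][j-1]+1 when the i-th and j-th bases match, else max(dp[i-1][j], dp[i][j-1]).
    ·  A  G  G  T  C  A  C  C  A  A
 ·  0  0  0  0  0  0  0  0  0  0  0
 T  0  0  0  0  1  1  1  1  1  1  1
 G  0  0  1  1  1  1  1  1  1  1  1
 C  0  0  1  1  1  2  2  2  2  2  2
 G  0  0  1  2  2  2  2  2  2  2  2
 C  0  0  1  2  2  3  3  3  3  3  3
 G  0  0  1  2  2  3  3  3  3  3  3
 A  0  1  1  2  2  3  4  4  4  4  4
 G  0  1  2  2  2  3  4  4  4  4  4
 T  0  1  2  2  3  3  4  4  4  4  4
 C  0  1  2  2  3  4  4  5  5  5  5
 C  0  1  2  2  3  4  4  5  6  6  6
 A  0  1  2  2  3  4  5  5  6  7  7
dp[12][10] = 7. One LCS (by backtracking along matches): GGCACCA.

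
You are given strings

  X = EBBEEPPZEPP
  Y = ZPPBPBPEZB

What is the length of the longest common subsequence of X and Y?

Taking B (X #2, Y #4) → B (X #3, Y #6) → E (X #5, Y #8) → Z (X #8, Y #9) gives a common subsequence of length 4. The LCS DP gives dp[11][10] = 4, so this is optimal.

4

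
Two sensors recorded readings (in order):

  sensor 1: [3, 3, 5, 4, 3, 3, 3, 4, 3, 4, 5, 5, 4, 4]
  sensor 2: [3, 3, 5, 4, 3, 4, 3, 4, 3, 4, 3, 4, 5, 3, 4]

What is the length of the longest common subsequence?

One common subsequence of length 12: 3 (sensor 1 #1, sensor 2 #1); then 3 (sensor 1 #2, sensor 2 #2); then 5 (sensor 1 #3, sensor 2 #3); then 4 (sensor 1 #4, sensor 2 #4); then 3 (sensor 1 #5, sensor 2 #5); then 3 (sensor 1 #6, sensor 2 #7); then 3 (sensor 1 #7, sensor 2 #9); then 4 (sensor 1 #8, sensor 2 #10); then 3 (sensor 1 #9, sensor 2 #11); then 4 (sensor 1 #10, sensor 2 #12); then 5 (sensor 1 #11, sensor 2 #13); then 4 (sensor 1 #14, sensor 2 #15), and the DP table's final entry dp[14][15] is also 12, so no common subsequence is longer.

12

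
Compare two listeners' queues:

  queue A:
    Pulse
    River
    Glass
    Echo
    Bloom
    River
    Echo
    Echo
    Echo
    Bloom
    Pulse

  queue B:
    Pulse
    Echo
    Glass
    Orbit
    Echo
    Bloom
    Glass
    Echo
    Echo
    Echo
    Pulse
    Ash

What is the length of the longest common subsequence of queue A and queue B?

Taking Pulse at queue A[1]=queue B[1]; then Glass at queue A[3]=queue B[3]; then Echo at queue A[4]=queue B[5]; then Bloom at queue A[5]=queue B[6]; then Echo at queue A[7]=queue B[8]; then Echo at queue A[8]=queue B[9]; then Echo at queue A[9]=queue B[10]; then Pulse at queue A[11]=queue B[11] gives a common subsequence of length 8, and the DP table's final entry dp[11][12] is also 8, so no common subsequence is longer.

8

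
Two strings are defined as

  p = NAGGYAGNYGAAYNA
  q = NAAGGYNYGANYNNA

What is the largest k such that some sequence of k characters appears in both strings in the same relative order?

12

One common subsequence of length 12: N (p #1, q #1); then A (p #2, q #3); then G (p #3, q #4); then G (p #4, q #5); then Y (p #5, q #6); then N (p #8, q #7); then Y (p #9, q #8); then G (p #10, q #9); then A (p #11, q #10); then Y (p #13, q #12); then N (p #14, q #14); then A (p #15, q #15), and the DP table's final entry dp[15][15] is also 12, so no common subsequence is longer.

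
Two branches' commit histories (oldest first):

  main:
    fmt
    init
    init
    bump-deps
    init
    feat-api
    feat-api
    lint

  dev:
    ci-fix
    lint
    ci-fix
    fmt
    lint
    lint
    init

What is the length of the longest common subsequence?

2

One common subsequence of length 2: fmt at main[1]=dev[4], init at main[5]=dev[7]. Since dp[8][7] = 2, nothing longer is possible.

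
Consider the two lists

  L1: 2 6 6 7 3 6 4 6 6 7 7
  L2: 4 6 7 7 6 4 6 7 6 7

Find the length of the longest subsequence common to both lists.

7

Match 6 [2,2]; then 7 [4,4]; then 6 [6,5]; then 4 [7,6]; then 6 [8,7]; then 6 [9,9]; then 7 [11,10] — 7 values in the same relative order in both. Since dp[11][10] = 7, nothing longer is possible.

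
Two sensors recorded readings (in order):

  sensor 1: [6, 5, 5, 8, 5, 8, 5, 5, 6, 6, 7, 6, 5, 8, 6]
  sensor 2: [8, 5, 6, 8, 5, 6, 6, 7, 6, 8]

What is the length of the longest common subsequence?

Let dp[i][j] be the LCS length of the first i values of sensor 1 and the first j values of sensor 2. dp[i][j] = dp[i-1][j-1]+1 when the i-th and j-th values match, else max(dp[i-1][j], dp[i][j-1]).
    ·  8  5  6  8  5  6  6  7  6  8
 ·  0  0  0  0  0  0  0  0  0  0  0
 6  0  0  0  1  1  1  1  1  1  1  1
 5  0  0  1  1  1  2  2  2  2  2  2
 5  0  0  1  1  1  2  2  2  2  2  2
 8  0  1  1  1  2  2  2  2  2  2  3
 5  0  1  2  2  2  3  3  3  3  3  3
 8  0  1  2  2  3  3  3  3  3  3  4
 5  0  1  2  2  3  4  4  4  4  4  4
 5  0  1  2  2  3  4  4  4  4  4  4
 6  0  1  2  3  3  4  5  5  5  5  5
 6  0  1  2  3  3  4  5  6  6  6  6
 7  0  1  2  3  3  4  5  6  7  7  7
 6  0  1  2  3  3  4  5  6  7  8  8
 5  0  1  2  3  3  4  5  6  7  8  8
 8  0  1  2  3  4  4  5  6  7  8  9
 6  0  1  2  3  4  4  5  6  7  8  9
dp[15][10] = 9. One LCS (by backtracking along matches): 8, 5, 8, 5, 6, 6, 7, 6, 8.

9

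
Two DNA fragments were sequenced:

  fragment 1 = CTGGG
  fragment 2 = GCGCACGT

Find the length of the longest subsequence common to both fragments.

3

Let dp[i][j] be the LCS length of the first i bases of fragment 1 and the first j bases of fragment 2. dp[i][j] = dp[i-1][j-1]+1 when the i-th and j-th bases match, else max(dp[i-1][j], dp[i][j-1]).
    ·  G  C  G  C  A  C  G  T
 ·  0  0  0  0  0  0  0  0  0
 C  0  0  1  1  1  1  1  1  1
 T  0  0  1  1  1  1  1  1  2
 G  0  1  1  2  2  2  2  2  2
 G  0  1  1  2  2  2  2  3  3
 G  0  1  1  2  2  2  2  3  3
dp[5][8] = 3. One LCS (by backtracking along matches): CGG.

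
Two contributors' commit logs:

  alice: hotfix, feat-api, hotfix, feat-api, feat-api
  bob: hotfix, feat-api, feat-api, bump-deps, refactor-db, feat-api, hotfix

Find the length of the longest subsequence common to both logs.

Taking hotfix [1,1], then feat-api [2,2], then feat-api [4,3], then feat-api [5,6] gives a common subsequence of length 4. dp[5][7] = 4 confirms this is the maximum.

4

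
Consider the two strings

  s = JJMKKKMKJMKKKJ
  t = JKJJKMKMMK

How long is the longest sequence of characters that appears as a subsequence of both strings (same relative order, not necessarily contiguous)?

7

Match J at s[1]=t[3] → J at s[2]=t[4] → M at s[3]=t[6] → K at s[6]=t[7] → M at s[7]=t[8] → M at s[10]=t[9] → K at s[13]=t[10] — 7 characters in the same relative order in both, and the DP table's final entry dp[14][10] is also 7, so no common subsequence is longer.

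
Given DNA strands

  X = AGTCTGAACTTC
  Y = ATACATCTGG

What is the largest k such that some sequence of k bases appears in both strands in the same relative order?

Pick A at X[1]=Y[1], then T at X[3]=Y[2], then C at X[4]=Y[4], then T at X[5]=Y[6], then C at X[9]=Y[7], then T at X[10]=Y[8]; all 6 bases appear in both, in order. dp[12][10] = 6 confirms this is the maximum.

6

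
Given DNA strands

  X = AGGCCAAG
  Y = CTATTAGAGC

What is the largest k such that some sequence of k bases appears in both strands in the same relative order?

Match A [1,6], then G [2,7], then G [3,9], then C [5,10] — 4 bases in the same relative order in both. The LCS DP gives dp[8][10] = 4, so this is optimal.

4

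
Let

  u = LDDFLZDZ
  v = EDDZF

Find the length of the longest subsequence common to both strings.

3

One common subsequence of length 3: D at u[2]=v[2] → D at u[3]=v[3] → F at u[4]=v[5]. Since dp[8][5] = 3, nothing longer is possible.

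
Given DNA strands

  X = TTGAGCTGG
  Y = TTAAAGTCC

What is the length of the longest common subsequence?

5

Taking T [1,1], T [2,2], A [4,5], G [5,6], C [6,9] gives a common subsequence of length 5. dp[9][9] = 5 confirms this is the maximum.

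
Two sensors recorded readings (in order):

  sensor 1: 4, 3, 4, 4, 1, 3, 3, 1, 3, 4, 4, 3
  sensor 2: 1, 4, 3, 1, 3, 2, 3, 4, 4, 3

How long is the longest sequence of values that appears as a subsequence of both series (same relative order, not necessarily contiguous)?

One common subsequence of length 8: 4 at sensor 1[1]=sensor 2[2]; then 3 at sensor 1[2]=sensor 2[3]; then 1 at sensor 1[5]=sensor 2[4]; then 3 at sensor 1[6]=sensor 2[5]; then 3 at sensor 1[9]=sensor 2[7]; then 4 at sensor 1[10]=sensor 2[8]; then 4 at sensor 1[11]=sensor 2[9]; then 3 at sensor 1[12]=sensor 2[10]. dp[12][10] = 8 confirms this is the maximum.

8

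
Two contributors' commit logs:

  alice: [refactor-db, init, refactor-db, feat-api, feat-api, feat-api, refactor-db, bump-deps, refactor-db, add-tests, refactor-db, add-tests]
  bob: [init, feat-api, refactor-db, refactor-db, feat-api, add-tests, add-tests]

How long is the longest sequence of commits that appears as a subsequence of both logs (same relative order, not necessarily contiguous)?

6

Taking init (alice #2, bob #1) → feat-api (alice #6, bob #2) → refactor-db (alice #7, bob #3) → refactor-db (alice #9, bob #4) → add-tests (alice #10, bob #6) → add-tests (alice #12, bob #7) gives a common subsequence of length 6. dp[12][7] = 6 confirms this is the maximum.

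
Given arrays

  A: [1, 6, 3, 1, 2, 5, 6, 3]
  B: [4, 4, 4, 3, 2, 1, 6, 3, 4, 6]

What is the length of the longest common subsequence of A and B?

4

Taking 1 (A #1, B #6) → 6 (A #2, B #7) → 3 (A #3, B #8) → 6 (A #7, B #10) gives a common subsequence of length 4. Since dp[8][10] = 4, nothing longer is possible.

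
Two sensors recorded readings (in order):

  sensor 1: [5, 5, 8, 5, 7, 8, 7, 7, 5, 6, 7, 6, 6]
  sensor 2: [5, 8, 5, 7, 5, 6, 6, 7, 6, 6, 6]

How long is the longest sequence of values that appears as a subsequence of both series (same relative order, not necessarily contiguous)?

One common subsequence of length 9: 5 [2,1]; then 8 [3,2]; then 5 [4,3]; then 7 [8,4]; then 5 [9,5]; then 6 [10,7]; then 7 [11,8]; then 6 [12,10]; then 6 [13,11]. The LCS DP gives dp[13][11] = 9, so this is optimal.

9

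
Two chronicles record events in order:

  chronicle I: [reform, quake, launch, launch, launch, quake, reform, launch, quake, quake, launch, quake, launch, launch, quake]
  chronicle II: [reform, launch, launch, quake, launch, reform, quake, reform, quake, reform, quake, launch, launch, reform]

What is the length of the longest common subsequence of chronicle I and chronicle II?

10

Match reform at chronicle I[1]=chronicle II[1], launch at chronicle I[3]=chronicle II[2], launch at chronicle I[4]=chronicle II[3], launch at chronicle I[5]=chronicle II[5], quake at chronicle I[6]=chronicle II[7], reform at chronicle I[7]=chronicle II[8], quake at chronicle I[9]=chronicle II[9], quake at chronicle I[10]=chronicle II[11], launch at chronicle I[11]=chronicle II[12], launch at chronicle I[13]=chronicle II[13] — 10 events in the same relative order in both. Since dp[15][14] = 10, nothing longer is possible.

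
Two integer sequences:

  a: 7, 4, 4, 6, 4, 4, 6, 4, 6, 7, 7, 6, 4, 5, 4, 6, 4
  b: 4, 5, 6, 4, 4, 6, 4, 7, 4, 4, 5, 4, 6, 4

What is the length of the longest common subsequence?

Match 4 at a[2]=b[1]; then 6 at a[4]=b[3]; then 4 at a[5]=b[4]; then 4 at a[6]=b[5]; then 6 at a[7]=b[6]; then 4 at a[8]=b[7]; then 7 at a[10]=b[8]; then 4 at a[13]=b[10]; then 5 at a[14]=b[11]; then 4 at a[15]=b[12]; then 6 at a[16]=b[13]; then 4 at a[17]=b[14] — 12 values in the same relative order in both. The LCS DP gives dp[17][14] = 12, so this is optimal.

12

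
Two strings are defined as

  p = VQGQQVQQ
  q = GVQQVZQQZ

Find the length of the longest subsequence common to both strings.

Pick V [1,2]; then Q [4,3]; then Q [5,4]; then V [6,5]; then Q [7,7]; then Q [8,8]; all 6 characters appear in both, in order. The LCS DP gives dp[8][9] = 6, so this is optimal.

6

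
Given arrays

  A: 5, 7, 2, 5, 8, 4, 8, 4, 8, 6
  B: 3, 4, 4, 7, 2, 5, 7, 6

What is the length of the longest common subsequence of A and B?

4

Pick 7 [2,4]; then 2 [3,5]; then 5 [4,6]; then 6 [10,8]; all 4 values appear in both, in order, and the DP table's final entry dp[10][8] is also 4, so no common subsequence is longer.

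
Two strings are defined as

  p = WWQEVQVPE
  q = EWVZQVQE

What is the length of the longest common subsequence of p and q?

5

Let dp[i][j] be the LCS length of the first i characters of p and the first j characters of q. dp[i][j] = dp[i-1][j-1]+1 when the i-th and j-th characters match, else max(dp[i-1][j], dp[i][j-1]).
    ·  E  W  V  Z  Q  V  Q  E
 ·  0  0  0  0  0  0  0  0  0
 W  0  0  1  1  1  1  1  1  1
 W  0  0  1  1  1  1  1  1  1
 Q  0  0  1  1  1  2  2  2  2
 E  0  1  1  1  1  2  2  2  3
 V  0  1  1  2  2  2  3  3  3
 Q  0  1  1  2  2  3  3  4  4
 V  0  1  1  2  2  3  4  4  4
 P  0  1  1  2  2  3  4  4  4
 E  0  1  1  2  2  3  4  4  5
dp[9][8] = 5. One LCS (by backtracking along matches): WQVQE.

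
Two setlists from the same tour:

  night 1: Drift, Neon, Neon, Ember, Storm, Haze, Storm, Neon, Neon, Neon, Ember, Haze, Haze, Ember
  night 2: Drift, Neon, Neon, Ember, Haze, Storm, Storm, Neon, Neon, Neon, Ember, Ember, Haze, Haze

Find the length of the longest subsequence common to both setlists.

12

Match Drift (night 1 #1, night 2 #1) → Neon (night 1 #2, night 2 #2) → Neon (night 1 #3, night 2 #3) → Ember (night 1 #4, night 2 #4) → Storm (night 1 #5, night 2 #6) → Storm (night 1 #7, night 2 #7) → Neon (night 1 #8, night 2 #8) → Neon (night 1 #9, night 2 #9) → Neon (night 1 #10, night 2 #10) → Ember (night 1 #11, night 2 #12) → Haze (night 1 #12, night 2 #13) → Haze (night 1 #13, night 2 #14) — 12 songs in the same relative order in both, and the DP table's final entry dp[14][14] is also 12, so no common subsequence is longer.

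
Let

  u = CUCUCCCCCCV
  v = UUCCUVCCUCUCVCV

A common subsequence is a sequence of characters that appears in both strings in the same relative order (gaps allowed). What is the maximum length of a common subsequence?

9

One common subsequence of length 9: C (u #1, v #3); then C (u #3, v #4); then U (u #4, v #5); then C (u #5, v #7); then C (u #6, v #8); then C (u #7, v #10); then C (u #8, v #12); then C (u #10, v #14); then V (u #11, v #15), and the DP table's final entry dp[11][15] is also 9, so no common subsequence is longer.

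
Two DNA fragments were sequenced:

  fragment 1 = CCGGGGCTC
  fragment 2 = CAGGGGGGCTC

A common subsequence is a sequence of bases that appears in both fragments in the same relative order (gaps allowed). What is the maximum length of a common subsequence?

8

One common subsequence of length 8: C (fragment 1 #1, fragment 2 #1), G (fragment 1 #3, fragment 2 #5), G (fragment 1 #4, fragment 2 #6), G (fragment 1 #5, fragment 2 #7), G (fragment 1 #6, fragment 2 #8), C (fragment 1 #7, fragment 2 #9), T (fragment 1 #8, fragment 2 #10), C (fragment 1 #9, fragment 2 #11). Since dp[9][11] = 8, nothing longer is possible.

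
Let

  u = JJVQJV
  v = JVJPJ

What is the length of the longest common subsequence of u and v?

3

Match J (u #1, v #1); then J (u #2, v #3); then J (u #5, v #5) — 3 characters in the same relative order in both, and the DP table's final entry dp[6][5] is also 3, so no common subsequence is longer.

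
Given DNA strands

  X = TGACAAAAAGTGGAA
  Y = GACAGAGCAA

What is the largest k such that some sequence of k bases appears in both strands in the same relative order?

8

Match G at X[2]=Y[1], then A at X[3]=Y[2], then C at X[4]=Y[3], then A at X[5]=Y[4], then A at X[9]=Y[6], then G at X[10]=Y[7], then A at X[14]=Y[9], then A at X[15]=Y[10] — 8 bases in the same relative order in both. The LCS DP gives dp[15][10] = 8, so this is optimal.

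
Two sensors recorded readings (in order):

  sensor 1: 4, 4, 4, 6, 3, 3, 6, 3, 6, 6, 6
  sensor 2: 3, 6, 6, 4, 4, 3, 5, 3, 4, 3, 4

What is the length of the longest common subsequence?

5

Taking 4 (sensor 1 #2, sensor 2 #4) → 4 (sensor 1 #3, sensor 2 #5) → 3 (sensor 1 #5, sensor 2 #6) → 3 (sensor 1 #6, sensor 2 #8) → 3 (sensor 1 #8, sensor 2 #10) gives a common subsequence of length 5, and the DP table's final entry dp[11][11] is also 5, so no common subsequence is longer.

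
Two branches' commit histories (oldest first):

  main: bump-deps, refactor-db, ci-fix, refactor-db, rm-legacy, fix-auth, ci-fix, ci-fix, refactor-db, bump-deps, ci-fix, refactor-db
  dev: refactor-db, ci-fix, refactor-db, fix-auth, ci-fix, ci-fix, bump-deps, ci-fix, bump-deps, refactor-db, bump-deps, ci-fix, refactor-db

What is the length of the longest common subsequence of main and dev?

Match refactor-db [2,1] → ci-fix [3,2] → refactor-db [4,3] → fix-auth [6,4] → ci-fix [7,6] → ci-fix [8,8] → refactor-db [9,10] → bump-deps [10,11] → ci-fix [11,12] → refactor-db [12,13] — 10 commits in the same relative order in both. Since dp[12][13] = 10, nothing longer is possible.

10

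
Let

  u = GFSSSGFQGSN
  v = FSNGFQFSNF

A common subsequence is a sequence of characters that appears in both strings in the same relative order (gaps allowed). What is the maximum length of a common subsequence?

Pick F (u #2, v #1) → S (u #3, v #2) → G (u #6, v #4) → F (u #7, v #5) → Q (u #8, v #6) → S (u #10, v #8) → N (u #11, v #9); all 7 characters appear in both, in order. The LCS DP gives dp[11][10] = 7, so this is optimal.

7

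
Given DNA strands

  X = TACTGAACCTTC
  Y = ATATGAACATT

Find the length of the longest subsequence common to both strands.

9

Taking T at X[1]=Y[2], then A at X[2]=Y[3], then T at X[4]=Y[4], then G at X[5]=Y[5], then A at X[6]=Y[6], then A at X[7]=Y[7], then C at X[8]=Y[8], then T at X[10]=Y[10], then T at X[11]=Y[11] gives a common subsequence of length 9. The LCS DP gives dp[12][11] = 9, so this is optimal.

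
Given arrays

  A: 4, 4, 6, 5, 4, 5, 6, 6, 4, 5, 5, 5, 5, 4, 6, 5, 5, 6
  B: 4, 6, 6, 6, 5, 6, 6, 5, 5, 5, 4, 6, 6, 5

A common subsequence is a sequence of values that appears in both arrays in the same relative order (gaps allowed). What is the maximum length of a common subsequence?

Taking 4 at A[1]=B[1], then 6 at A[3]=B[4], then 5 at A[6]=B[5], then 6 at A[7]=B[6], then 6 at A[8]=B[7], then 5 at A[11]=B[8], then 5 at A[12]=B[9], then 5 at A[13]=B[10], then 4 at A[14]=B[11], then 6 at A[15]=B[13], then 5 at A[17]=B[14] gives a common subsequence of length 11, and the DP table's final entry dp[18][14] is also 11, so no common subsequence is longer.

11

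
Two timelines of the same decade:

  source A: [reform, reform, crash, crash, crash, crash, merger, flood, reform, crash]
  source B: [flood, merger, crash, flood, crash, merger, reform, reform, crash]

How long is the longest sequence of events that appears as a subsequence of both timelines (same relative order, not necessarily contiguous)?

Pick crash [3,3]; then crash [6,5]; then merger [7,6]; then reform [9,8]; then crash [10,9]; all 5 events appear in both, in order. Since dp[10][9] = 5, nothing longer is possible.

5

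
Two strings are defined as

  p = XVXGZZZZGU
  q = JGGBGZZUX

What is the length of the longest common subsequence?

4

Let dp[i][j] be the LCS length of the first i characters of p and the first j characters of q. dp[i][j] = dp[i-1][j-1]+1 when the i-th and j-th characters match, else max(dp[i-1][j], dp[i][j-1]).
    ·  J  G  G  B  G  Z  Z  U  X
 ·  0  0  0  0  0  0  0  0  0  0
 X  0  0  0  0  0  0  0  0  0  1
 V  0  0  0  0  0  0  0  0  0  1
 X  0  0  0  0  0  0  0  0  0  1
 G  0  0  1  1  1  1  1  1  1  1
 Z  0  0  1  1  1  1  2  2  2  2
 Z  0  0  1  1  1  1  2  3  3  3
 Z  0  0  1  1  1  1  2  3  3  3
 Z  0  0  1  1  1  1  2  3  3  3
 G  0  0  1  2  2  2  2  3  3  3
 U  0  0  1  2  2  2  2  3  4  4
dp[10][9] = 4. One LCS (by backtracking along matches): GZZU.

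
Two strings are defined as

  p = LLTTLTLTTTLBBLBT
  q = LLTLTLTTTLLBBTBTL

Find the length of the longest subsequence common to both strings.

14

Taking L [1,1], then L [2,2], then T [4,3], then L [5,4], then T [6,5], then L [7,6], then T [8,7], then T [9,8], then T [10,9], then L [11,11], then B [12,12], then B [13,13], then B [15,15], then T [16,16] gives a common subsequence of length 14. dp[16][17] = 14 confirms this is the maximum.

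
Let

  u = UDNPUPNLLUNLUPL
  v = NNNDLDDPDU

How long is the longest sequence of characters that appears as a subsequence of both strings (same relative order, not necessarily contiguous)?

Let dp[i][j] be the LCS length of the first i characters of u and the first j characters of v. dp[i][j] = dp[i-1][j-1]+1 when the i-th and j-th characters match, else max(dp[i-1][j], dp[i][j-1]).
    ·  N  N  N  D  L  D  D  P  D  U
 ·  0  0  0  0  0  0  0  0  0  0  0
 U  0  0  0  0  0  0  0  0  0  0  1
 D  0  0  0  0  1  1  1  1  1  1  1
 N  0  1  1  1  1  1  1  1  1  1  1
 P  0  1  1  1  1  1  1  1  2  2  2
 U  0  1  1  1  1  1  1  1  2  2  3
 P  0  1  1  1  1  1  1  1  2  2  3
 N  0  1  2  2  2  2  2  2  2  2  3
 L  0  1  2  2  2  3  3  3  3  3  3
 L  0  1  2  2  2  3  3  3  3  3  3
 U  0  1  2  2  2  3  3  3  3  3  4
 N  0  1  2  3  3  3  3  3  3  3  4
 L  0  1  2  3  3  4  4  4  4  4  4
 U  0  1  2  3  3  4  4  4  4  4  5
 P  0  1  2  3  3  4  4  4  5  5  5
 L  0  1  2  3  3  4  4  4  5  5  5
dp[15][10] = 5. One LCS (by backtracking along matches): NNNLU.

5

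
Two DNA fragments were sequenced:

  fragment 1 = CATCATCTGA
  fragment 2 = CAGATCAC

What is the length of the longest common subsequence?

Let dp[i][j] be the LCS length of the first i bases of fragment 1 and the first j bases of fragment 2. dp[i][j] = dp[i-1][j-1]+1 when the i-th and j-th bases match, else max(dp[i-1][j], dp[i][j-1]).
    ·  C  A  G  A  T  C  A  C
 ·  0  0  0  0  0  0  0  0  0
 C  0  1  1  1  1  1  1  1  1
 A  0  1  2  2  2  2  2  2  2
 T  0  1  2  2  2  3  3  3  3
 C  0  1  2  2  2  3  4  4  4
 A  0  1  2  2  3  3  4  5  5
 T  0  1  2  2  3  4  4  5  5
 C  0  1  2  2  3  4  5  5  6
 T  0  1  2  2  3  4  5  5  6
 G  0  1  2  3  3  4  5  5  6
 A  0  1  2  3  4  4  5  6  6
dp[10][8] = 6. One LCS (by backtracking along matches): CATCAC.

6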